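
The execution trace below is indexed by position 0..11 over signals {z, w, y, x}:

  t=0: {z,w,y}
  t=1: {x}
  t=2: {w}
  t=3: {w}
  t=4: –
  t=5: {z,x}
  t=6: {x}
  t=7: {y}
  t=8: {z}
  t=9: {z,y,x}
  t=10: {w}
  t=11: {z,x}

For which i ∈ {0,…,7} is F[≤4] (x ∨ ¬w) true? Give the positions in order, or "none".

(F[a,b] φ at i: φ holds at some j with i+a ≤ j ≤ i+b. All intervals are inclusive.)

Evaluate at each i in [0,7]:
  i=0: ✓ (witness j=1)
  i=1: ✓ (witness j=1)
  i=2: ✓ (witness j=4)
  i=3: ✓ (witness j=4)
  i=4: ✓ (witness j=4)
  i=5: ✓ (witness j=5)
  i=6: ✓ (witness j=6)
  i=7: ✓ (witness j=7)

0, 1, 2, 3, 4, 5, 6, 7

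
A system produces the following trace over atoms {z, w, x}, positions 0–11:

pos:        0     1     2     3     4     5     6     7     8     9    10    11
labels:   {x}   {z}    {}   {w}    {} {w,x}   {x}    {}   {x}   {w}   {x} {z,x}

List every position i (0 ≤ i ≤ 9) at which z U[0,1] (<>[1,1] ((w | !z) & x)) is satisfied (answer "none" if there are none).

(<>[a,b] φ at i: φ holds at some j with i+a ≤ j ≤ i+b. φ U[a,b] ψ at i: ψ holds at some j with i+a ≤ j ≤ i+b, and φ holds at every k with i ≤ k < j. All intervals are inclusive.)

4, 5, 7, 9

Evaluate at each i in [0,9]:
  i=0: ✗ (no rhs in [0,1])
  i=1: ✗ (no rhs in [1,2])
  i=2: ✗ (no rhs in [2,3])
  i=3: ✗ (lhs fails at k=3 before rhs at j=4)
  i=4: ✓ (rhs at j=4)
  i=5: ✓ (rhs at j=5)
  i=6: ✗ (lhs fails at k=6 before rhs at j=7)
  i=7: ✓ (rhs at j=7)
  i=8: ✗ (lhs fails at k=8 before rhs at j=9)
  i=9: ✓ (rhs at j=9)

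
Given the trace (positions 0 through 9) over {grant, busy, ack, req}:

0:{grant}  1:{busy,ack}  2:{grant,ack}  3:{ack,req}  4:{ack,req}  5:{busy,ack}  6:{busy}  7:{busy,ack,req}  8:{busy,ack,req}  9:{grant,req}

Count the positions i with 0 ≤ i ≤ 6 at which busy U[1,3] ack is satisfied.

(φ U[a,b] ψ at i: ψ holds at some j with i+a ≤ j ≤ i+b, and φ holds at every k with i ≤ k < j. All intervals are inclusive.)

Evaluate at each i in [0,6]:
  i=0: ✗ (lhs fails at k=0 before rhs at j=1)
  i=1: ✓ (rhs at j=2; lhs holds on [1,1])
  i=2: ✗ (lhs fails at k=2 before rhs at j=3)
  i=3: ✗ (lhs fails at k=3 before rhs at j=4)
  i=4: ✗ (lhs fails at k=4 before rhs at j=5)
  i=5: ✓ (rhs at j=7; lhs holds on [5,6])
  i=6: ✓ (rhs at j=7; lhs holds on [6,6])
Positions where it holds: {1, 5, 6} → 3.

3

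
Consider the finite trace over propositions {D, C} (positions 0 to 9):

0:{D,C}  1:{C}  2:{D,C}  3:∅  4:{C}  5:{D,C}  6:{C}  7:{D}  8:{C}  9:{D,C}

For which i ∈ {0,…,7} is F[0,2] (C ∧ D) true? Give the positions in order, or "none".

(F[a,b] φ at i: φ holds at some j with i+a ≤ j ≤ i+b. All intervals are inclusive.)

0, 1, 2, 3, 4, 5, 7

Evaluate at each i in [0,7]:
  i=0: ✓ (witness j=0)
  i=1: ✓ (witness j=2)
  i=2: ✓ (witness j=2)
  i=3: ✓ (witness j=5)
  i=4: ✓ (witness j=5)
  i=5: ✓ (witness j=5)
  i=6: ✗ (none in [6,8])
  i=7: ✓ (witness j=9)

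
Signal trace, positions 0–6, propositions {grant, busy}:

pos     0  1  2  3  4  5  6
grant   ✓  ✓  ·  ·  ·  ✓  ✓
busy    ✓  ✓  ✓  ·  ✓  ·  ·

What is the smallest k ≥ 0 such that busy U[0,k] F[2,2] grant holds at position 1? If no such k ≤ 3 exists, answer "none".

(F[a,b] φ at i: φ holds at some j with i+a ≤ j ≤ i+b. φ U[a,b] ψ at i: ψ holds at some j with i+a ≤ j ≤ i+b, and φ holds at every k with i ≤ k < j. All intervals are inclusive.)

Need earliest j ≥ 1 with F[2,2] grant, and busy at every k in [1,j-1].
  j=1: rhs fails.
  j=2: rhs fails.
  j=3: rhs holds; lhs holds on [1,2]. k = 2.

2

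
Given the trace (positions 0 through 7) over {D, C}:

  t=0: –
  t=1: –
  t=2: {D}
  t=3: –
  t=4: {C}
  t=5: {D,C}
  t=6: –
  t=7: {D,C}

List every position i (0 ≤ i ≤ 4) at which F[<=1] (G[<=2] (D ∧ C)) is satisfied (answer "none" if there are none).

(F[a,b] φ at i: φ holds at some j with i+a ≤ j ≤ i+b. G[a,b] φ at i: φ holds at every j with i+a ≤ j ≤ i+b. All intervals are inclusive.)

none

Evaluate at each i in [0,4]:
  i=0: ✗ (none in [0,1])
  i=1: ✗ (none in [1,2])
  i=2: ✗ (none in [2,3])
  i=3: ✗ (none in [3,4])
  i=4: ✗ (none in [4,5])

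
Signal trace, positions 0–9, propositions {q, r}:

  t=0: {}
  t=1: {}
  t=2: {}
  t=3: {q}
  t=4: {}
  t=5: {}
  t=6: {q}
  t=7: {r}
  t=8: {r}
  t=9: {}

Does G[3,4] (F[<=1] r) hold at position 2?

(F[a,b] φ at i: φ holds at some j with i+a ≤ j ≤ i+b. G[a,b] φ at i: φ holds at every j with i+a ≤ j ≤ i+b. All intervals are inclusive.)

Check F[<=1] r at every j in [5,6]:
  j=5: fails (none in [5,6])
  j=6: holds (witness at 7)
Fails at j=5 → formula fails.

No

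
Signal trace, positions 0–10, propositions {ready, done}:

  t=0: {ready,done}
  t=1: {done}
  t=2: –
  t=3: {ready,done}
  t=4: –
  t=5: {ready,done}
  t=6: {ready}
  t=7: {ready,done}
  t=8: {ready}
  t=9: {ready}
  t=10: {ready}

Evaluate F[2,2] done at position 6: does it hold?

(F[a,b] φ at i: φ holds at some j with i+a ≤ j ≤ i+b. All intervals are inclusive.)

Check done at each j in [8,8]:
  j=8: false
No position in the window satisfies it → formula fails.

Does not hold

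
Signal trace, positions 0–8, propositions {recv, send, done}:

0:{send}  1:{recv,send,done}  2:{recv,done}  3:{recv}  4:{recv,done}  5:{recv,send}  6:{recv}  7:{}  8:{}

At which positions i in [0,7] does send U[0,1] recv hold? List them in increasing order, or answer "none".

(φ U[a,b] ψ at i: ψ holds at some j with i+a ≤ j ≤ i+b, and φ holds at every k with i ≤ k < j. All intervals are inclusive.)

Evaluate at each i in [0,7]:
  i=0: ✓ (rhs at j=1; lhs holds on [0,0])
  i=1: ✓ (rhs at j=1)
  i=2: ✓ (rhs at j=2)
  i=3: ✓ (rhs at j=3)
  i=4: ✓ (rhs at j=4)
  i=5: ✓ (rhs at j=5)
  i=6: ✓ (rhs at j=6)
  i=7: ✗ (no rhs in [7,8])

0, 1, 2, 3, 4, 5, 6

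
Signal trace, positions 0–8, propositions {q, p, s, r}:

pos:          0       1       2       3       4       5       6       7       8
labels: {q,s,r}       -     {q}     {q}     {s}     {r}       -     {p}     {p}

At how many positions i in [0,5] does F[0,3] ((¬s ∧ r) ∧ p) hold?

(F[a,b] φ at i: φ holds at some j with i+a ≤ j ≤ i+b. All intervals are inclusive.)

0

Evaluate at each i in [0,5]:
  i=0: ✗ (none in [0,3])
  i=1: ✗ (none in [1,4])
  i=2: ✗ (none in [2,5])
  i=3: ✗ (none in [3,6])
  i=4: ✗ (none in [4,7])
  i=5: ✗ (none in [5,8])
Positions where it holds: {} → 0.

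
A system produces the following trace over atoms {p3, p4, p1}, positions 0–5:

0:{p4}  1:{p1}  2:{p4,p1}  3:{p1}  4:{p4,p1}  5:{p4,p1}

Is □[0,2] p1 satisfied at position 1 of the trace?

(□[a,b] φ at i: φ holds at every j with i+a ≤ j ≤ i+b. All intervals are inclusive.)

Check p1 at every j in [1,3]:
  j=1: true
  j=2: true
  j=3: true
All positions satisfy it → formula holds.

Holds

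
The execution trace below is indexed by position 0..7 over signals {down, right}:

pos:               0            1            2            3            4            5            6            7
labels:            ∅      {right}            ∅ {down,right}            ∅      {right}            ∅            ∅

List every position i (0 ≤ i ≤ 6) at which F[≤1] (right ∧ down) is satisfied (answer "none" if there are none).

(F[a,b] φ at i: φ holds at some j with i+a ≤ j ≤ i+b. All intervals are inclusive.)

Evaluate at each i in [0,6]:
  i=0: ✗ (none in [0,1])
  i=1: ✗ (none in [1,2])
  i=2: ✓ (witness j=3)
  i=3: ✓ (witness j=3)
  i=4: ✗ (none in [4,5])
  i=5: ✗ (none in [5,6])
  i=6: ✗ (none in [6,7])

2, 3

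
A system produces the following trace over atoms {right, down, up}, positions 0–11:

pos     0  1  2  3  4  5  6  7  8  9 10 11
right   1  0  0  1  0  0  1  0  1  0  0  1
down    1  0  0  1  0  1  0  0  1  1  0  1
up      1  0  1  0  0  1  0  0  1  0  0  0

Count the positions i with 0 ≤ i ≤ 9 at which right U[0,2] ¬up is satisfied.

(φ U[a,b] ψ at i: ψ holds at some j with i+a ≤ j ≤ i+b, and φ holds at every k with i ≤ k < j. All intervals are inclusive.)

Evaluate at each i in [0,9]:
  i=0: ✓ (rhs at j=1; lhs holds on [0,0])
  i=1: ✓ (rhs at j=1)
  i=2: ✗ (lhs fails at k=2 before rhs at j=3)
  i=3: ✓ (rhs at j=3)
  i=4: ✓ (rhs at j=4)
  i=5: ✗ (lhs fails at k=5 before rhs at j=6)
  i=6: ✓ (rhs at j=6)
  i=7: ✓ (rhs at j=7)
  i=8: ✓ (rhs at j=9; lhs holds on [8,8])
  i=9: ✓ (rhs at j=9)
Positions where it holds: {0, 1, 3, 4, 6, 7, 8, 9} → 8.

8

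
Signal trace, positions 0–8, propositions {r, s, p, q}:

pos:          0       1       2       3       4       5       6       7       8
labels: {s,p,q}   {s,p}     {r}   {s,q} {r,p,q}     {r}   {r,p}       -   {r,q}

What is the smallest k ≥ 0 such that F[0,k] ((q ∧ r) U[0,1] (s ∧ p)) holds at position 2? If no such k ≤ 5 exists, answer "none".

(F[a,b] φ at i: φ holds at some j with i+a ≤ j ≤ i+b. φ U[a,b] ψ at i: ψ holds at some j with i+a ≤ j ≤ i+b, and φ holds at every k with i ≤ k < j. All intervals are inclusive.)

none

Scan j = 2,3,… for ((q ∧ r) U[0,1] (s ∧ p)):
  j=2: fails
  j=3: fails
  j=4: fails
  j=5: fails
  j=6: fails
  j=7: fails
No j in [2,7] satisfies it → none.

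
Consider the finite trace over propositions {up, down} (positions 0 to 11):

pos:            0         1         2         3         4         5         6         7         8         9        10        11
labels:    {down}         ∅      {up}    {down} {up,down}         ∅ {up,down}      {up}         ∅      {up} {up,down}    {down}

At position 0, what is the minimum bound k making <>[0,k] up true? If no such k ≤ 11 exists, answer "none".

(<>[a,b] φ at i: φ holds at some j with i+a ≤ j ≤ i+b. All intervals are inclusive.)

2

Scan j = 0,1,… for up:
  j=0: fails
  j=1: fails
  j=2: holds
First hit at j=2, so smallest k = 2-0 = 2.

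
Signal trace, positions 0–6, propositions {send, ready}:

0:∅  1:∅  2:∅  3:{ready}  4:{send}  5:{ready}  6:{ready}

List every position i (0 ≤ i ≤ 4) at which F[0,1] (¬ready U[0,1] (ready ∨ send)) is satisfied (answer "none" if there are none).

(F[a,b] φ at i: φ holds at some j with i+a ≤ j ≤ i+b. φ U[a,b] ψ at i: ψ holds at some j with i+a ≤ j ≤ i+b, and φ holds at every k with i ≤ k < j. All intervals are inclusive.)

Evaluate at each i in [0,4]:
  i=0: ✗ (none in [0,1])
  i=1: ✓ (witness j=2)
  i=2: ✓ (witness j=2)
  i=3: ✓ (witness j=3)
  i=4: ✓ (witness j=4)

1, 2, 3, 4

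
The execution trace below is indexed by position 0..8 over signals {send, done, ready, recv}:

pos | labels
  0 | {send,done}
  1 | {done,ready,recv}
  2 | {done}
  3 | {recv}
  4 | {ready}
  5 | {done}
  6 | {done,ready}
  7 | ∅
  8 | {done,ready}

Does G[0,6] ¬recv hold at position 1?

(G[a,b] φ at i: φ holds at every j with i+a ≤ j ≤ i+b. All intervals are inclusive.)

False

Check ¬recv at every j in [1,7]:
  j=1: false
  j=2: true
  j=3: false
  j=4: true
  j=5: true
  j=6: true
  j=7: true
Fails at j=1 → formula fails.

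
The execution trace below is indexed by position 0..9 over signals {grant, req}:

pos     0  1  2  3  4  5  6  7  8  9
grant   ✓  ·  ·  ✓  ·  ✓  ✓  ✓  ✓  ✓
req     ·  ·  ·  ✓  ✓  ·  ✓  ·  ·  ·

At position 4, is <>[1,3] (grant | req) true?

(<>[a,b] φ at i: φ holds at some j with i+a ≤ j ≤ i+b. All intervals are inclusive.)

Holds

Check (grant | req) at each j in [5,7]:
  j=5: true
  j=6: true
  j=7: true
Found at j=5 → formula holds.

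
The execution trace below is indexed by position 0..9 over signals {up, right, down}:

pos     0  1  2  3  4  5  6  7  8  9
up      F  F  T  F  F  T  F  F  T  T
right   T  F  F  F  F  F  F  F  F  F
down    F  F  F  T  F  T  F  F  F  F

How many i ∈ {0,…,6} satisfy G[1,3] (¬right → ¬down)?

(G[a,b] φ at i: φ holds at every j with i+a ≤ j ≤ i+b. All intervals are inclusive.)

Evaluate at each i in [0,6]:
  i=0: ✗ (fails at j=3)
  i=1: ✗ (fails at j=3)
  i=2: ✗ (fails at j=3)
  i=3: ✗ (fails at j=5)
  i=4: ✗ (fails at j=5)
  i=5: ✓ (all of [6,8])
  i=6: ✓ (all of [7,9])
Positions where it holds: {5, 6} → 2.

2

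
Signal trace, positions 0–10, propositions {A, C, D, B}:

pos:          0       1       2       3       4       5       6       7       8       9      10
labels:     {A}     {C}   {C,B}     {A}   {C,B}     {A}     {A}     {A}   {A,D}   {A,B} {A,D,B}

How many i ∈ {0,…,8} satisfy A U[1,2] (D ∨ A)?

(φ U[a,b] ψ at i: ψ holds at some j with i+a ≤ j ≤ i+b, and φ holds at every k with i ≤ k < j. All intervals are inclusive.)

4

Evaluate at each i in [0,8]:
  i=0: ✗ (no rhs in [1,2])
  i=1: ✗ (lhs fails at k=1 before rhs at j=3)
  i=2: ✗ (lhs fails at k=2 before rhs at j=3)
  i=3: ✗ (lhs fails at k=4 before rhs at j=5)
  i=4: ✗ (lhs fails at k=4 before rhs at j=5)
  i=5: ✓ (rhs at j=6; lhs holds on [5,5])
  i=6: ✓ (rhs at j=7; lhs holds on [6,6])
  i=7: ✓ (rhs at j=8; lhs holds on [7,7])
  i=8: ✓ (rhs at j=9; lhs holds on [8,8])
Positions where it holds: {5, 6, 7, 8} → 4.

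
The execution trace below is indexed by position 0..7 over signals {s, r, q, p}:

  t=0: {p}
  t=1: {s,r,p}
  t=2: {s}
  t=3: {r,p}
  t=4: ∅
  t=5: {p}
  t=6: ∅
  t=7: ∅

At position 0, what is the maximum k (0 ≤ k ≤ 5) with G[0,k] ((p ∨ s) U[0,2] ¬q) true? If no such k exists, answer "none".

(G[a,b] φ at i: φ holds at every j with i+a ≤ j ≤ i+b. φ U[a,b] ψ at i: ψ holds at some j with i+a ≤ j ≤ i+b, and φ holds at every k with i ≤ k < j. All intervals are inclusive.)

((p ∨ s) U[0,2] ¬q) must hold from j=0 onward; find where it first fails.
  j=0: holds
  j=1: holds
  j=2: holds
  j=3: holds
  j=4: holds
  j=5: holds
Holds through j=5; largest k = 5.

5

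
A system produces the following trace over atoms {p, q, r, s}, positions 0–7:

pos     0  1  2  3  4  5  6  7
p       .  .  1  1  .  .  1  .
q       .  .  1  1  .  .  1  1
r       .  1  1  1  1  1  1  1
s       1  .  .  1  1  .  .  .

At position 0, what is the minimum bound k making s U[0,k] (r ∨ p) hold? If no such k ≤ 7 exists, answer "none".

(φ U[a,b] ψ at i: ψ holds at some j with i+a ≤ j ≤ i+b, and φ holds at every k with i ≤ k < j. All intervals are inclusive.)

1

Need earliest j ≥ 0 with (r ∨ p), and s at every k in [0,j-1].
  j=0: rhs fails.
  j=1: rhs holds; lhs holds on [0,0]. k = 1.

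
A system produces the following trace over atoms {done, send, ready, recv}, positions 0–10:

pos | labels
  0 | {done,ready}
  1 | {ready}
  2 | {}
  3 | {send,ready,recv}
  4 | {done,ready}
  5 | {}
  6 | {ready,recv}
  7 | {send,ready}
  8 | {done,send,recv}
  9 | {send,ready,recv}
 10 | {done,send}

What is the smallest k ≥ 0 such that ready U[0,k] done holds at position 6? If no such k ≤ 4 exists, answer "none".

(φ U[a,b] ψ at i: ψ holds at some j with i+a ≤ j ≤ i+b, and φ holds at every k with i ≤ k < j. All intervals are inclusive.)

Need earliest j ≥ 6 with done, and ready at every k in [6,j-1].
  j=6: rhs fails.
  j=7: rhs fails.
  j=8: rhs holds; lhs holds on [6,7]. k = 2.

2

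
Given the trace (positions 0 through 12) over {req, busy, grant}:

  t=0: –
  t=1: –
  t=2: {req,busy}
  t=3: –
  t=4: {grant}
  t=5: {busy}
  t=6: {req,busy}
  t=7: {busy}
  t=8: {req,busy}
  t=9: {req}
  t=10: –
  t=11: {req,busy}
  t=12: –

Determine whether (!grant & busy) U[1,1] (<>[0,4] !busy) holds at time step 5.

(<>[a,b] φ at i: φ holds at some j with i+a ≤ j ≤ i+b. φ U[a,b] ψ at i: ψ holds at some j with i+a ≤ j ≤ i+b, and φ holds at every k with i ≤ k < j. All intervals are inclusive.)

Need some j in [6,6] with <>[0,4] !busy, and (!grant & busy) at every k in [5,j-1].
  j=6: <>[0,4] !busy holds; (!grant & busy) holds at every k in [5,5] → satisfied.

True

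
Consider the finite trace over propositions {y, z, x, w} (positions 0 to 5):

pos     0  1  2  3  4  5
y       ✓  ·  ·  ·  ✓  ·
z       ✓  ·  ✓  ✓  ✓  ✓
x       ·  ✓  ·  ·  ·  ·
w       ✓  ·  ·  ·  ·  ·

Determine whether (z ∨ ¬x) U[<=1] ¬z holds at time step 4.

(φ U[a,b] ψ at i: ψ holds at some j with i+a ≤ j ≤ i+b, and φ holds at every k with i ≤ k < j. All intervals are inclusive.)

False

Need some j in [4,5] with ¬z, and (z ∨ ¬x) at every k in [4,j-1].
  j=4: ¬z false.
  j=5: ¬z false.
No j in the window works → until fails.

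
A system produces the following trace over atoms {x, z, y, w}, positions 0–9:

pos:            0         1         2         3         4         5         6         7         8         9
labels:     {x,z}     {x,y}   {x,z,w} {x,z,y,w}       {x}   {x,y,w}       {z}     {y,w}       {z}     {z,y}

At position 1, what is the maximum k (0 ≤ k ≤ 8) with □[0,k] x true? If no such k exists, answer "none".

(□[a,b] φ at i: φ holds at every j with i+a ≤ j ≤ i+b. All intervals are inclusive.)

4

x must hold from j=1 onward; find where it first fails.
  j=1: holds
  j=2: holds
  j=3: holds
  j=4: holds
  j=5: holds
  j=6: fails
Holds on [1,5], so largest k = 4.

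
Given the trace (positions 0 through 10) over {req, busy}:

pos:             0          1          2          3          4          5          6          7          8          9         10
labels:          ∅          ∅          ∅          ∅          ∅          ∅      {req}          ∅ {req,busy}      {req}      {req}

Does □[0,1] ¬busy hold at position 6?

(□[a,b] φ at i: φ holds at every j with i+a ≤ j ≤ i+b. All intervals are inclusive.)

Yes

Check ¬busy at every j in [6,7]:
  j=6: true
  j=7: true
All positions satisfy it → formula holds.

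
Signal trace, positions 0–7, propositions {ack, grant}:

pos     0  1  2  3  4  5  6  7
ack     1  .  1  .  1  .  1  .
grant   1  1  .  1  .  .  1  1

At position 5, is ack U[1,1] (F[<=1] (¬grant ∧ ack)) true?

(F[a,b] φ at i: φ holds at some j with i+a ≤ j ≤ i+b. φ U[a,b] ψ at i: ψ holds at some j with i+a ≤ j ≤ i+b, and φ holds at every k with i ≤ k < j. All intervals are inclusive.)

Need some j in [6,6] with F[<=1] (¬grant ∧ ack), and ack at every k in [5,j-1].
  j=6: F[<=1] (¬grant ∧ ack) — fails (none in [6,7]).
No j in the window works → until fails.

False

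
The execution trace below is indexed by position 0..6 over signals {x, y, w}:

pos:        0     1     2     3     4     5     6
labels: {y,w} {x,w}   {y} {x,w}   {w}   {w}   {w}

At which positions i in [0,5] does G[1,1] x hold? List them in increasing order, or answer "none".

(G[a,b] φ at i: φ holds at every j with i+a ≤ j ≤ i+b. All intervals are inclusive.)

Evaluate at each i in [0,5]:
  i=0: ✓ (all of [1,1])
  i=1: ✗ (fails at j=2)
  i=2: ✓ (all of [3,3])
  i=3: ✗ (fails at j=4)
  i=4: ✗ (fails at j=5)
  i=5: ✗ (fails at j=6)

0, 2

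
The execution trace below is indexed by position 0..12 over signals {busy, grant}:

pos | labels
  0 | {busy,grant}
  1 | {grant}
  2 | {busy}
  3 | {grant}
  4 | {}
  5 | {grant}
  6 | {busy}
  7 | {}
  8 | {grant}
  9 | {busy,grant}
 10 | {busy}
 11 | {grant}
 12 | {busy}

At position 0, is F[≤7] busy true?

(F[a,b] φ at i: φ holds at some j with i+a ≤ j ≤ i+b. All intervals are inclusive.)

True

Check busy at each j in [0,7]:
  j=0: true
  j=1: false
  j=2: true
  j=3: false
  j=4: false
  j=5: false
  j=6: true
  j=7: false
Found at j=0 → formula holds.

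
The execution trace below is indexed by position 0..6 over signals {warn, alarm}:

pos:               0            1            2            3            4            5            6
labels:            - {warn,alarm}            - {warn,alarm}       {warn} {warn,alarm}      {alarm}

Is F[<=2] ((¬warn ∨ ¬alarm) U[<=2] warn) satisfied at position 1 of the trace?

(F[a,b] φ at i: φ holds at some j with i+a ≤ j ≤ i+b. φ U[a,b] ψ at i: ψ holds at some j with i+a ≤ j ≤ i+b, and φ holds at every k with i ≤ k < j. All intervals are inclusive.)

Holds

Check ((¬warn ∨ ¬alarm) U[<=2] warn) at each j in [1,3]:
  j=1: holds
  j=2: holds
  j=3: holds
Found at j=1 → formula holds.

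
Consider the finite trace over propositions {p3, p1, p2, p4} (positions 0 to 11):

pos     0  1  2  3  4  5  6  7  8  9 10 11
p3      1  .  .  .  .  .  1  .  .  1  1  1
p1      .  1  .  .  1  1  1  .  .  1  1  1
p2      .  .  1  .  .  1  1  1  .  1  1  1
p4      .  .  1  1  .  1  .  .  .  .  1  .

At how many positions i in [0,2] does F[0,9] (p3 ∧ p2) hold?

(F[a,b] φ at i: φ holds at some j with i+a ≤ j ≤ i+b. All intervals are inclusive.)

3

Evaluate at each i in [0,2]:
  i=0: ✓ (witness j=6)
  i=1: ✓ (witness j=6)
  i=2: ✓ (witness j=6)
Positions where it holds: {0, 1, 2} → 3.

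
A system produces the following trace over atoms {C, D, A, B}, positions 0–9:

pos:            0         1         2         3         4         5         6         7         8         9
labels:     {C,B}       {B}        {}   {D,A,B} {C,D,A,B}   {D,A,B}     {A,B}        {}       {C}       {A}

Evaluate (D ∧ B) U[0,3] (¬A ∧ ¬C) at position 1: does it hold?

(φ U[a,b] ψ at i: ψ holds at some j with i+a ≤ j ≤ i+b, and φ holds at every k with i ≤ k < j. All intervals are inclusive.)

Need some j in [1,4] with (¬A ∧ ¬C), and (D ∧ B) at every k in [1,j-1].
  j=1: (¬A ∧ ¬C) holds; no prefix to check → satisfied.

True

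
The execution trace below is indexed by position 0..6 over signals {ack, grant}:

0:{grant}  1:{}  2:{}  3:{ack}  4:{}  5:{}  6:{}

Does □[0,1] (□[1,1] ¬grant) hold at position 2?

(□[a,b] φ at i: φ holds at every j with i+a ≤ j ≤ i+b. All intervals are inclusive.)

Holds

Check □[1,1] ¬grant at every j in [2,3]:
  j=2: holds on [3,3]
  j=3: holds on [4,4]
All positions satisfy it → formula holds.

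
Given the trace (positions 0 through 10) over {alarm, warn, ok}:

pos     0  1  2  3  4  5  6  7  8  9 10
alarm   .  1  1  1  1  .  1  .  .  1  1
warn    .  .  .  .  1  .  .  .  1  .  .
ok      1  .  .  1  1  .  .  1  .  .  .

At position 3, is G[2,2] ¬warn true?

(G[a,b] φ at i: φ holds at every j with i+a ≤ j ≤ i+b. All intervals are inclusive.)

Check ¬warn at every j in [5,5]:
  j=5: true
All positions satisfy it → formula holds.

Holds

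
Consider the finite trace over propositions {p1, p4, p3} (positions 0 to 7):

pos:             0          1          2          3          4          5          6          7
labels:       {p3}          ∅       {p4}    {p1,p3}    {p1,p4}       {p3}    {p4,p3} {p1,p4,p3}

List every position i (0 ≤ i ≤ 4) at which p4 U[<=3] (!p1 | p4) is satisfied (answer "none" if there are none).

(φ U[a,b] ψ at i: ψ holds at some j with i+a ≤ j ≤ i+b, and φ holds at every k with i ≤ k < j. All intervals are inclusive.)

Evaluate at each i in [0,4]:
  i=0: ✓ (rhs at j=0)
  i=1: ✓ (rhs at j=1)
  i=2: ✓ (rhs at j=2)
  i=3: ✗ (lhs fails at k=3 before rhs at j=4)
  i=4: ✓ (rhs at j=4)

0, 1, 2, 4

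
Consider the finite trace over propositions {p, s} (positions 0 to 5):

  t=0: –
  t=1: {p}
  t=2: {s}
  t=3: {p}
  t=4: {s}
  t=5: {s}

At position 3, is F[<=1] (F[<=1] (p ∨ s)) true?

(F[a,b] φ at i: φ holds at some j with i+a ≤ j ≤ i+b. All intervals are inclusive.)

Check F[<=1] (p ∨ s) at each j in [3,4]:
  j=3: holds (witness at 3)
  j=4: holds (witness at 4)
Found at j=3 → formula holds.

Holds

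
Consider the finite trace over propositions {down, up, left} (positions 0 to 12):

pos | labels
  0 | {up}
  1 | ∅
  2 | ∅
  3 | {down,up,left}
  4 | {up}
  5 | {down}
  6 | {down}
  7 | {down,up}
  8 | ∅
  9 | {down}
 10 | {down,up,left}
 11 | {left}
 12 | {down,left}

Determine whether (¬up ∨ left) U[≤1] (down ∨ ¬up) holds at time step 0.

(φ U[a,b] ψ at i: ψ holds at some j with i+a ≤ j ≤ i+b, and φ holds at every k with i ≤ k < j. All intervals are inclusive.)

Need some j in [0,1] with (down ∨ ¬up), and (¬up ∨ left) at every k in [0,j-1].
  j=0: (down ∨ ¬up) false.
  j=1: (down ∨ ¬up) holds, but (¬up ∨ left) fails at k=0 → not this j.
No j in the window works → until fails.

False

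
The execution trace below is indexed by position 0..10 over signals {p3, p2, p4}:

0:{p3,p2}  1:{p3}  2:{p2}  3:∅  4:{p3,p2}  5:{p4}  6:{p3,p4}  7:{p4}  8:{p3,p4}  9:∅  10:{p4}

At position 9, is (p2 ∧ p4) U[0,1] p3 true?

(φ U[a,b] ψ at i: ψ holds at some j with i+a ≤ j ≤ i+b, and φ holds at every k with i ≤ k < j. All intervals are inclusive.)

No

Need some j in [9,10] with p3, and (p2 ∧ p4) at every k in [9,j-1].
  j=9: p3 false.
  j=10: p3 false.
No j in the window works → until fails.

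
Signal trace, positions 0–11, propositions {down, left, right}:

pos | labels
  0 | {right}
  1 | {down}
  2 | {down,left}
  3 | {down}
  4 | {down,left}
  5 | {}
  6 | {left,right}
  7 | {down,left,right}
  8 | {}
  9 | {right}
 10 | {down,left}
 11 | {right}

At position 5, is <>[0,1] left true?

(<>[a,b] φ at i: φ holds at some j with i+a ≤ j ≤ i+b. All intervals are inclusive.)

Holds

Check left at each j in [5,6]:
  j=5: false
  j=6: true
Found at j=6 → formula holds.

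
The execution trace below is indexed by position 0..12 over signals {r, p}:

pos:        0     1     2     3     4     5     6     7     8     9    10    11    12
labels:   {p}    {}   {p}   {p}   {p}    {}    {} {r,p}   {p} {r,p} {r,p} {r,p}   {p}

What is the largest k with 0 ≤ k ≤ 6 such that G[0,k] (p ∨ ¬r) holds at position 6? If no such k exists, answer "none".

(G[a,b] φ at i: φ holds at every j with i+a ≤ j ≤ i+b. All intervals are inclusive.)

6

(p ∨ ¬r) must hold from j=6 onward; find where it first fails.
  j=6: holds
  j=7: holds
  j=8: holds
  j=9: holds
  j=10: holds
  j=11: holds
  j=12: holds
Holds through j=12; largest k = 6.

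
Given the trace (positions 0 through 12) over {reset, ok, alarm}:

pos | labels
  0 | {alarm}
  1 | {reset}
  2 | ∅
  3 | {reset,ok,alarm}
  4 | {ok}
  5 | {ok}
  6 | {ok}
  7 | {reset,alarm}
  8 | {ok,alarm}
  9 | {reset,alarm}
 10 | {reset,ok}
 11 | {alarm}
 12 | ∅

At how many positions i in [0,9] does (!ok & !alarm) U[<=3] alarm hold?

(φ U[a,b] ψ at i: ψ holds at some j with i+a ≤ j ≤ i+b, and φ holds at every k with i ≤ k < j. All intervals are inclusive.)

7

Evaluate at each i in [0,9]:
  i=0: ✓ (rhs at j=0)
  i=1: ✓ (rhs at j=3; lhs holds on [1,2])
  i=2: ✓ (rhs at j=3; lhs holds on [2,2])
  i=3: ✓ (rhs at j=3)
  i=4: ✗ (lhs fails at k=4 before rhs at j=7)
  i=5: ✗ (lhs fails at k=5 before rhs at j=7)
  i=6: ✗ (lhs fails at k=6 before rhs at j=7)
  i=7: ✓ (rhs at j=7)
  i=8: ✓ (rhs at j=8)
  i=9: ✓ (rhs at j=9)
Positions where it holds: {0, 1, 2, 3, 7, 8, 9} → 7.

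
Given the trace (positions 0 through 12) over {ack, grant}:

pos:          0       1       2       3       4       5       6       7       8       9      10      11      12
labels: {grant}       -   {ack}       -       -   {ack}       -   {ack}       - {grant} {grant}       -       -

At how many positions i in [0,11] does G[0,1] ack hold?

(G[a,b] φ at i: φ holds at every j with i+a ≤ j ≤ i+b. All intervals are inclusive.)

Evaluate at each i in [0,11]:
  i=0: ✗ (fails at j=0)
  i=1: ✗ (fails at j=1)
  i=2: ✗ (fails at j=3)
  i=3: ✗ (fails at j=3)
  i=4: ✗ (fails at j=4)
  i=5: ✗ (fails at j=6)
  i=6: ✗ (fails at j=6)
  i=7: ✗ (fails at j=8)
  i=8: ✗ (fails at j=8)
  i=9: ✗ (fails at j=9)
  i=10: ✗ (fails at j=10)
  i=11: ✗ (fails at j=11)
Positions where it holds: {} → 0.

0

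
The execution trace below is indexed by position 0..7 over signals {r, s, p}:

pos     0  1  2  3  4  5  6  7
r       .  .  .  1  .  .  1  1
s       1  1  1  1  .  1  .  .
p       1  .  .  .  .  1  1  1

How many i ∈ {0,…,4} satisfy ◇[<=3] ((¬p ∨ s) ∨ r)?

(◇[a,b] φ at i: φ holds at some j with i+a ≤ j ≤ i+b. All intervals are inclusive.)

Evaluate at each i in [0,4]:
  i=0: ✓ (witness j=0)
  i=1: ✓ (witness j=1)
  i=2: ✓ (witness j=2)
  i=3: ✓ (witness j=3)
  i=4: ✓ (witness j=4)
Positions where it holds: {0, 1, 2, 3, 4} → 5.

5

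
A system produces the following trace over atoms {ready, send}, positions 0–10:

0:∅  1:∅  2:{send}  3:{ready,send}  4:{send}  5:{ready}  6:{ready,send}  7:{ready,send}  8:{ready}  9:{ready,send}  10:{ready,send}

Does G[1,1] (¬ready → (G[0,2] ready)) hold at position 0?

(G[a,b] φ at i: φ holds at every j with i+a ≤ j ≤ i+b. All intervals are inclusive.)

Check (¬ready → (G[0,2] ready)) at every j in [1,1]:
  j=1: antecedent true; consequent fails at 1 → ✗
Fails at j=1 → formula fails.

No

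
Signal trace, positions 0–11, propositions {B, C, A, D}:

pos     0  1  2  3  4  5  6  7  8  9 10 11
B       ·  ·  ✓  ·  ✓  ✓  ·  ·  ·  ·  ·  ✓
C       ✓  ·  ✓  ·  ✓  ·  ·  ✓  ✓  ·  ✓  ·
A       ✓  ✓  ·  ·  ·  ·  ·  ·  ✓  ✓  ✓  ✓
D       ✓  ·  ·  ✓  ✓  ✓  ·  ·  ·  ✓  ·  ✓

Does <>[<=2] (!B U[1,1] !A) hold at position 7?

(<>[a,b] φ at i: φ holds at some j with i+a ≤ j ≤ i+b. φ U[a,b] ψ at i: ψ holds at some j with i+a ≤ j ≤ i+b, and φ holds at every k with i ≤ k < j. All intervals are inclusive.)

Check (!B U[1,1] !A) at each j in [7,9]:
  j=7: fails
  j=8: fails
  j=9: fails
No position in the window satisfies it → formula fails.

False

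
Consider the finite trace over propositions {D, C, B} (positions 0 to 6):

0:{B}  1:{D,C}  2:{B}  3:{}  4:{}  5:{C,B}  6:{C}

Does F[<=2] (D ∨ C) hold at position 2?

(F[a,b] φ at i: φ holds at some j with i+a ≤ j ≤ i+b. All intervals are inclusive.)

Check (D ∨ C) at each j in [2,4]:
  j=2: false
  j=3: false
  j=4: false
No position in the window satisfies it → formula fails.

Does not hold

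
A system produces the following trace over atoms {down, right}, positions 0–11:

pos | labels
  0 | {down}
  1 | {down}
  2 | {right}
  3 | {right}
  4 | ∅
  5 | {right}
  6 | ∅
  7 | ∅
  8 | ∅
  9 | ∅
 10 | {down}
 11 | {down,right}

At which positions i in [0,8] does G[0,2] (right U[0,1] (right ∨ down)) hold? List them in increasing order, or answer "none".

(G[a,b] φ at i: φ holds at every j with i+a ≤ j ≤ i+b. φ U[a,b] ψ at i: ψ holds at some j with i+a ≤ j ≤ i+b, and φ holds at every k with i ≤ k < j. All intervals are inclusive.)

Evaluate at each i in [0,8]:
  i=0: ✓ (all of [0,2])
  i=1: ✓ (all of [1,3])
  i=2: ✗ (fails at j=4)
  i=3: ✗ (fails at j=4)
  i=4: ✗ (fails at j=4)
  i=5: ✗ (fails at j=6)
  i=6: ✗ (fails at j=6)
  i=7: ✗ (fails at j=7)
  i=8: ✗ (fails at j=8)

0, 1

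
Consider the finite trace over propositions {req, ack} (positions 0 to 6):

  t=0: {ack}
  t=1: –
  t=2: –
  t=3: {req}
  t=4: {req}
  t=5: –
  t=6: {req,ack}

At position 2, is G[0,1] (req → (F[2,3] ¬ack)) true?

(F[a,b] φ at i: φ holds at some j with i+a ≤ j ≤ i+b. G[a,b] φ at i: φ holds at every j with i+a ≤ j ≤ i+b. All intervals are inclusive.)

Yes

Check (req → (F[2,3] ¬ack)) at every j in [2,3]:
  j=2: antecedent false → ✓
  j=3: antecedent true; consequent holds (witness at 5) → ✓
All positions satisfy it → formula holds.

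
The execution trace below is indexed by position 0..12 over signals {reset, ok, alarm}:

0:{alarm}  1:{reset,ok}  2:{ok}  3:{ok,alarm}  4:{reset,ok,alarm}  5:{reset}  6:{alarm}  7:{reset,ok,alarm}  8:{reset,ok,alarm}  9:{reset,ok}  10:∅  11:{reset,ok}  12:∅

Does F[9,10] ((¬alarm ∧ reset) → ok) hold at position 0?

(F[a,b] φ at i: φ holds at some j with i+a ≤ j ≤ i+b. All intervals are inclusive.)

Yes

Check ((¬alarm ∧ reset) → ok) at each j in [9,10]:
  j=9: true
  j=10: true
Found at j=9 → formula holds.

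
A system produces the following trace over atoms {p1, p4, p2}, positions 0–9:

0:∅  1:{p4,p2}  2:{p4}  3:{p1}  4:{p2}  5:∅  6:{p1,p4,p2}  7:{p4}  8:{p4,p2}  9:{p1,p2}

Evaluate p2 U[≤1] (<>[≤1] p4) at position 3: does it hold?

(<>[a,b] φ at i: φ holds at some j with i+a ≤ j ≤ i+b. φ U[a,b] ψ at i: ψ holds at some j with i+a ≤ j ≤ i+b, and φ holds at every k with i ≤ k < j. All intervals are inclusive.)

False

Need some j in [3,4] with <>[≤1] p4, and p2 at every k in [3,j-1].
  j=3: <>[≤1] p4 — fails (none in [3,4]).
  j=4: <>[≤1] p4 — fails (none in [4,5]).
No j in the window works → until fails.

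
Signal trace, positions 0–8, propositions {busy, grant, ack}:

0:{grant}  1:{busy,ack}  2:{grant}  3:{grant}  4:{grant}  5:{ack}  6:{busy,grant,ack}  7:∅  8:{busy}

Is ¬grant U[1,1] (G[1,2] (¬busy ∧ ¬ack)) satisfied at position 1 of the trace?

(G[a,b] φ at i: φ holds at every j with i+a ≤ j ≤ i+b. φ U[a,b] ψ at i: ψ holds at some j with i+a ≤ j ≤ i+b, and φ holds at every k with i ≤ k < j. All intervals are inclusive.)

Need some j in [2,2] with G[1,2] (¬busy ∧ ¬ack), and ¬grant at every k in [1,j-1].
  j=2: G[1,2] (¬busy ∧ ¬ack) holds; ¬grant holds at every k in [1,1] → satisfied.

Holds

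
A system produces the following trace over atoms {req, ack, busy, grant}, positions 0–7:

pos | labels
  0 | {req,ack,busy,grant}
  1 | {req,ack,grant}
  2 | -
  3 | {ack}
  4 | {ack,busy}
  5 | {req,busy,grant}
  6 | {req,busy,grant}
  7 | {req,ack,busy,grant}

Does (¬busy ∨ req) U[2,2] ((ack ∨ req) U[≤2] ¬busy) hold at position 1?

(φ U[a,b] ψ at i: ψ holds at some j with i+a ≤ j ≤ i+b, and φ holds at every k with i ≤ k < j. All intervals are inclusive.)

Holds

Need some j in [3,3] with ((ack ∨ req) U[≤2] ¬busy), and (¬busy ∨ req) at every k in [1,j-1].
  j=3: ((ack ∨ req) U[≤2] ¬busy) holds; (¬busy ∨ req) holds at every k in [1,2] → satisfied.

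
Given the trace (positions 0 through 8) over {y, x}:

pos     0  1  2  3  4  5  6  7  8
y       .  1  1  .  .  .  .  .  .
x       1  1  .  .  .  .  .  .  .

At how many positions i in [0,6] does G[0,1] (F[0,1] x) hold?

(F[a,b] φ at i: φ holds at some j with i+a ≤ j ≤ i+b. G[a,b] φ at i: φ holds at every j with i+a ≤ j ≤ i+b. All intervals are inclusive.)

Evaluate at each i in [0,6]:
  i=0: ✓ (all of [0,1])
  i=1: ✗ (fails at j=2)
  i=2: ✗ (fails at j=2)
  i=3: ✗ (fails at j=3)
  i=4: ✗ (fails at j=4)
  i=5: ✗ (fails at j=5)
  i=6: ✗ (fails at j=6)
Positions where it holds: {0} → 1.

1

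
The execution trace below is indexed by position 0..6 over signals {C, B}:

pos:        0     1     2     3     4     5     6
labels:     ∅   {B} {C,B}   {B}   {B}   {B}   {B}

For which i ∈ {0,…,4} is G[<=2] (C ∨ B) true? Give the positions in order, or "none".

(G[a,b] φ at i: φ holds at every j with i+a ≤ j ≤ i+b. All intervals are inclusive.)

Evaluate at each i in [0,4]:
  i=0: ✗ (fails at j=0)
  i=1: ✓ (all of [1,3])
  i=2: ✓ (all of [2,4])
  i=3: ✓ (all of [3,5])
  i=4: ✓ (all of [4,6])

1, 2, 3, 4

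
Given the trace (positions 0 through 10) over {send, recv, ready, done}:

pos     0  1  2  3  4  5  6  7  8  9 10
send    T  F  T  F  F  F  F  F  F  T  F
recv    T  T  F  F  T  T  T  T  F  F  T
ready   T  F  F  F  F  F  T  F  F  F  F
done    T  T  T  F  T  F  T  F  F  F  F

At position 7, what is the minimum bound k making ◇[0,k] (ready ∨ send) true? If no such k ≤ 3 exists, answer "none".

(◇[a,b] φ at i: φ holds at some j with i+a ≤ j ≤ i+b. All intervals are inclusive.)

Scan j = 7,8,… for (ready ∨ send):
  j=7: fails
  j=8: fails
  j=9: holds
First hit at j=9, so smallest k = 9-7 = 2.

2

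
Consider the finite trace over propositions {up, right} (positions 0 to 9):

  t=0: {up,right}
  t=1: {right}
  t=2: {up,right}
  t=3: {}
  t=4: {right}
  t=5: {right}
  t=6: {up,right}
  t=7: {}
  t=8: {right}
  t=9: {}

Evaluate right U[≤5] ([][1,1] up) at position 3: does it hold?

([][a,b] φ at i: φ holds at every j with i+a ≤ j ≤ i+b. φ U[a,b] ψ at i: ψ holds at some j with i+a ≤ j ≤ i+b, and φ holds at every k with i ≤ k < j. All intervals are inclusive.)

Need some j in [3,8] with [][1,1] up, and right at every k in [3,j-1].
  j=3: [][1,1] up — fails at 4.
  j=4: [][1,1] up — fails at 5.
  j=5: [][1,1] up holds, but right fails at k=3 → not this j.
  j=6: [][1,1] up — fails at 7.
  j=7: [][1,1] up — fails at 8.
  j=8: [][1,1] up — fails at 9.
No j in the window works → until fails.

No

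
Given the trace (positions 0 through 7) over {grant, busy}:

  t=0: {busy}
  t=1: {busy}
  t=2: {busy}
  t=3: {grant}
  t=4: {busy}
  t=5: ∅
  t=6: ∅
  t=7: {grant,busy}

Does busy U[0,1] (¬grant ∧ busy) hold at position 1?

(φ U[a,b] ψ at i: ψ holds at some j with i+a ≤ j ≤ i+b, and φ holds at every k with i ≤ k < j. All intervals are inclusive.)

Need some j in [1,2] with (¬grant ∧ busy), and busy at every k in [1,j-1].
  j=1: (¬grant ∧ busy) holds; no prefix to check → satisfied.

Holds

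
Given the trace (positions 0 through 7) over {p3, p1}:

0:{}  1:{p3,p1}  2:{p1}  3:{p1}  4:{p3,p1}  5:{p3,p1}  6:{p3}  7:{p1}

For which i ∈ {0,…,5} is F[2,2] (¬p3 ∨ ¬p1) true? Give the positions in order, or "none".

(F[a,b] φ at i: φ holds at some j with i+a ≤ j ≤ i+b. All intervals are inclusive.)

0, 1, 4, 5

Evaluate at each i in [0,5]:
  i=0: ✓ (witness j=2)
  i=1: ✓ (witness j=3)
  i=2: ✗ (none in [4,4])
  i=3: ✗ (none in [5,5])
  i=4: ✓ (witness j=6)
  i=5: ✓ (witness j=7)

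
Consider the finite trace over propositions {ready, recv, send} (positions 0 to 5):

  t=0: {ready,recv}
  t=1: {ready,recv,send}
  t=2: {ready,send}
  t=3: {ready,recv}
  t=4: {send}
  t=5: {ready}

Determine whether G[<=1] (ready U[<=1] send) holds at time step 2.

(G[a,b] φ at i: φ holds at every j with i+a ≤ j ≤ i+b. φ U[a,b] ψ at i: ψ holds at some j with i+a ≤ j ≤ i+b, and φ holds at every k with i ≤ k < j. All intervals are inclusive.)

Yes

Check (ready U[<=1] send) at every j in [2,3]:
  j=2: holds
  j=3: holds
All positions satisfy it → formula holds.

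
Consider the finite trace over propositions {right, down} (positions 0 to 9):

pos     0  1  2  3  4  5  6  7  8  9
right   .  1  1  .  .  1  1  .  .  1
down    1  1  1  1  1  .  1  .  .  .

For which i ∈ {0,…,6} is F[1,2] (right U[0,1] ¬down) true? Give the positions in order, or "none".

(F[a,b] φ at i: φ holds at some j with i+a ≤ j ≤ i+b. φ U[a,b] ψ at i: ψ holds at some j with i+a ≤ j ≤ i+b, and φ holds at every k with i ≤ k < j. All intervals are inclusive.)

3, 4, 5, 6

Evaluate at each i in [0,6]:
  i=0: ✗ (none in [1,2])
  i=1: ✗ (none in [2,3])
  i=2: ✗ (none in [3,4])
  i=3: ✓ (witness j=5)
  i=4: ✓ (witness j=5)
  i=5: ✓ (witness j=6)
  i=6: ✓ (witness j=7)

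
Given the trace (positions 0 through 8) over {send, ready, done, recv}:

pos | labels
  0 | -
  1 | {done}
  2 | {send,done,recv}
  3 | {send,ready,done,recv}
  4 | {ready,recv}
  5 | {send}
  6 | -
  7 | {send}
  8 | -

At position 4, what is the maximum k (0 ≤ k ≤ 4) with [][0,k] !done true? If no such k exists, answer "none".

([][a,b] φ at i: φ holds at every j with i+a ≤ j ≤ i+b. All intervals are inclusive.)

4

!done must hold from j=4 onward; find where it first fails.
  j=4: holds
  j=5: holds
  j=6: holds
  j=7: holds
  j=8: holds
Holds through j=8; largest k = 4.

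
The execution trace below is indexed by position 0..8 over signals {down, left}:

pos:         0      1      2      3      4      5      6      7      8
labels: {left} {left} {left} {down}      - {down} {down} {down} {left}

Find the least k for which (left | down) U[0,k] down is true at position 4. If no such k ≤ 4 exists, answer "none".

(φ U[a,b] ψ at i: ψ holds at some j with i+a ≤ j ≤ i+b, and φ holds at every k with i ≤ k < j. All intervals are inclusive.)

none

Need earliest j ≥ 4 with down, and (left | down) at every k in [4,j-1].
  j=4: rhs fails.
  j=5: rhs holds but lhs fails at k=4.
  j=6: rhs holds but lhs fails at k=4.
  j=7: rhs holds but lhs fails at k=4.
  j=8: rhs fails.
No witness within the range → none.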